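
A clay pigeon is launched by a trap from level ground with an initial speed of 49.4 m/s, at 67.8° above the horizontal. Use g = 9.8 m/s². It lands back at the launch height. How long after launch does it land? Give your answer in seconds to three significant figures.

Horizontal component vₓ = 49.40 cos 67.8° = 18.67 m/s; vertical v_y0 = 49.40 sin 67.8° = 45.74 m/s.
It returns to y = 0 when t = 2 v_y0 / g = 2(45.74)/9.80 = 9.334 s.

9.33 s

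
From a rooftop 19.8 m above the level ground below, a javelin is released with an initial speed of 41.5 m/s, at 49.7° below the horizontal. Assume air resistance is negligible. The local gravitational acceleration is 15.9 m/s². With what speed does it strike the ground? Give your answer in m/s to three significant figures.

48.5 m/s

vₓ = 41.50 cos 49.7° = 26.84 m/s; v_y0 = −31.65 m/s (downward).
The projectile lands when y = 19.8 + (−31.65) t − ½·15.9·t² = 0. Positive root: t = (−31.65 + √(31.65² + 2·15.9·19.8)) / 15.9 = (−31.65 + 40.39) / 15.9 = 0.5497 s.
Vertical velocity at impact: v_y = v_y0 − g t = −31.65 − 15.9 × 0.5497 = −40.39 m/s.
Speed: |v| = √(vₓ² + v_y²) = √(26.84² + 40.39²) = 48.50 m/s.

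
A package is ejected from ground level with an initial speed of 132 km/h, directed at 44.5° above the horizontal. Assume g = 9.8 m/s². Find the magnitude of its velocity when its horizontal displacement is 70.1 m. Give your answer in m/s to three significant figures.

26.2 m/s

Convert: 132 km/h = 132/3.6 = 36.67 m/s.
Horizontal component vₓ = 36.67 cos 44.5° = 26.15 m/s; vertical v_y0 = 36.67 sin 44.5° = 25.70 m/s.
Time to reach x = 70.1 m: t = x/vₓ = 70.1/26.15 = 2.680 s.
Vertical velocity there: v_y = v_y0 − g t = 25.70 − 9.80 × 2.680 = −0.5682 m/s.
Speed: √(vₓ² + v_y²) = √(26.15² + 0.5682²) = 26.16 m/s.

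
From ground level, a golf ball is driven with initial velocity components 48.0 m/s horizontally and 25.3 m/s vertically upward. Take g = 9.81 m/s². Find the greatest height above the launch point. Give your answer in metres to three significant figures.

32.6 m

At the apex v_y = 0, so H = v_y0²/(2g) = 25.30²/19.62 = 32.62 m.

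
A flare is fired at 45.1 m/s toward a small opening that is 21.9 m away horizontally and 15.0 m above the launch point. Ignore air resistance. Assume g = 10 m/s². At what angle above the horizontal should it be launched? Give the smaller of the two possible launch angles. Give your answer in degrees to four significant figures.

37.62°

Trajectory: y = x tanθ − g x² (1 + tan²θ)/(2v₀²). With x = 21.9, y = 15.0, v₀ = 45.1, g = 10.0:
1.179 tan²θ − 21.9 tanθ + (16.18) = 0.
tanθ = [21.9 ± √(21.9² − 4 × 1.179 × (16.18))] / (2 × 1.179) = (21.9 ± 20.08) / 2.358, giving tanθ = 0.7707 or 17.80.
θ = 37.62° or 86.79°; the smaller is 37.62°.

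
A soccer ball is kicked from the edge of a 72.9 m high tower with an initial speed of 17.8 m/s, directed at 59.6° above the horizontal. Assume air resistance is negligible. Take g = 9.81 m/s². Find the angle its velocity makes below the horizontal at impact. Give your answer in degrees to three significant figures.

77.6°

vₓ = 17.80 cos 59.6° = 9.007 m/s; v_y0 = 17.80 sin 59.6° = 15.35 m/s.
The projectile lands when y = 72.9 + (15.35) t − ½·9.81·t² = 0. Positive root: t = (15.35 + √(15.35² + 2·9.81·72.9)) / 9.81 = (15.35 + 40.82) / 9.81 = 5.726 s.
At impact: v_y = v_y0 − g t = −40.82 m/s; vₓ = 9.007 m/s.
Angle below horizontal: arctan(|v_y|/vₓ) = arctan(40.82/9.007) = 77.56°.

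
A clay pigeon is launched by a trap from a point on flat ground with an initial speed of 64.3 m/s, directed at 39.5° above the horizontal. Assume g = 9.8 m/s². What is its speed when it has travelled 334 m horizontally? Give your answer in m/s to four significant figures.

Horizontal component vₓ = 64.30 cos 39.5° = 49.62 m/s; vertical v_y0 = 64.30 sin 39.5° = 40.90 m/s.
At x = 334 m, t = x/vₓ = 334/49.62 = 6.732 s.
Vertical velocity there: v_y = v_y0 − g t = 40.90 − 9.80 × 6.732 = −25.07 m/s.
Speed: √(vₓ² + v_y²) = √(49.62² + 25.07²) = 55.59 m/s.

55.59 m/s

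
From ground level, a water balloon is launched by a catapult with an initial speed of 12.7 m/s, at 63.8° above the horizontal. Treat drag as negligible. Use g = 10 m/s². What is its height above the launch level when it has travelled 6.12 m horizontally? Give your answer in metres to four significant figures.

Resolve: vₓ = 12.70 cos 63.8° = 5.607 m/s and v_y0 = 12.70 sin 63.8° = 11.40 m/s.
Time to reach x = 6.12 m: t = x/vₓ = 6.12/5.607 = 1.091 s.
Height: y = v_y0 t − ½ g t² = 11.40 × 1.091 − 5.000 × 1.091² = 12.44 − 5.957 = 6.481 m.

6.481 m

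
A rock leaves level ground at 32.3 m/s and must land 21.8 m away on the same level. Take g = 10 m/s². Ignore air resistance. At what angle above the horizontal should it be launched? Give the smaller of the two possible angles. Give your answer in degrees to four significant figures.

R = v₀² sin 2θ / g gives sin 2θ = gR/v₀² = 10.0·21.8/32.3² = 0.2090.
2θ = 12.06° or 180° − 12.06° = 167.9°, so θ = 6.031° or 83.97°.
The smaller angle is 6.031°.

6.031°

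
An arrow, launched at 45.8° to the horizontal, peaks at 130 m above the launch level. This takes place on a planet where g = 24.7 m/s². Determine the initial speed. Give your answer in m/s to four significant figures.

111.8 m/s

At the peak v_y = 0, so v_y0 = √(2gH) = √(2 × 24.7 × 130) = 80.14 m/s.
v_y0 = v₀ sin θ ⇒ v₀ = 80.14 / sin 45.8° = 111.8 m/s.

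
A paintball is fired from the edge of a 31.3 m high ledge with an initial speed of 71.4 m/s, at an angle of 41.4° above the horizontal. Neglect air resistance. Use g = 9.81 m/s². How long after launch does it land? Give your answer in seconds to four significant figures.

10.25 s

Horizontal component vₓ = 71.40 cos 41.4° = 53.56 m/s; vertical v_y0 = 71.40 sin 41.4° = 47.22 m/s.
Vertical motion (up positive, ground at y = 0): 4.905 t² − (47.22) t − 31.3 = 0, so t = (47.22 + √(47.22² + 2·9.81·31.3)) / 9.81 = (47.22 + 53.33) / 9.81 = 10.25 s.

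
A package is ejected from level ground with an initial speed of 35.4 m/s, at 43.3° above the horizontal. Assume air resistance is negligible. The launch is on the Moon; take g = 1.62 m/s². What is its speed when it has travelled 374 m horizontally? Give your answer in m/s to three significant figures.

Resolve: vₓ = 35.40 cos 43.3° = 25.76 m/s and v_y0 = 35.40 sin 43.3° = 24.28 m/s.
x = vₓ t ⇒ t = 374/25.76 = 14.52 s.
Vertical velocity there: v_y = v_y0 − g t = 24.28 − 1.62 × 14.52 = 0.7607 m/s.
Speed: √(vₓ² + v_y²) = √(25.76² + 0.7607²) = 25.77 m/s.

25.8 m/s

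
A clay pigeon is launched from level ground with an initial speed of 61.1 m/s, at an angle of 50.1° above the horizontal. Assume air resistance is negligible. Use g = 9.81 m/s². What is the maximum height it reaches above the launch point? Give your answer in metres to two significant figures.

110 m

vₓ = 61.10 cos 50.1° = 39.19 m/s; v_y0 = 61.10 sin 50.1° = 46.87 m/s.
Maximum height: H = v_y0² / (2g) = 46.87² / (2 × 9.81) = 112.0 m.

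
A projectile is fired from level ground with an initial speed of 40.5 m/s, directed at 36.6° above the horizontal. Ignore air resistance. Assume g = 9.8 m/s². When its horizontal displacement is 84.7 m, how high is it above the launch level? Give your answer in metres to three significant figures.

29.7 m

vₓ = 40.50 cos 36.6° = 32.51 m/s; v_y0 = 40.50 sin 36.6° = 24.15 m/s.
Time to reach x = 84.7 m: t = x/vₓ = 84.7/32.51 = 2.605 s.
Height: y = v_y0 t − ½ g t² = 24.15 × 2.605 − 4.900 × 2.605² = 62.90 − 33.25 = 29.65 m.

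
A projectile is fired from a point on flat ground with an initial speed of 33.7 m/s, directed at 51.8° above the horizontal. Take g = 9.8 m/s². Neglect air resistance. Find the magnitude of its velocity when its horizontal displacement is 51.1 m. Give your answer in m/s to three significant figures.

21.0 m/s

Horizontal component vₓ = 33.70 cos 51.8° = 20.84 m/s; vertical v_y0 = 33.70 sin 51.8° = 26.48 m/s.
At x = 51.1 m, t = x/vₓ = 51.1/20.84 = 2.452 s.
Vertical velocity there: v_y = v_y0 − g t = 26.48 − 9.80 × 2.452 = 2.454 m/s.
Speed: √(vₓ² + v_y²) = √(20.84² + 2.454²) = 20.98 m/s.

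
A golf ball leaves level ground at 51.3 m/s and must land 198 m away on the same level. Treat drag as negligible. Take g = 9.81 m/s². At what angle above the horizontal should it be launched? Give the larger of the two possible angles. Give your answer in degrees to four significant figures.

Level-ground range R = v₀² sin(2θ)/g ⇒ sin(2θ) = gR/v₀² = 9.81 × 198 / 51.3² = 0.7381.
2θ = 47.57° or 180° − 47.57° = 132.4°, so θ = 23.78° or 66.22°.
The larger angle is 66.22°.

66.22°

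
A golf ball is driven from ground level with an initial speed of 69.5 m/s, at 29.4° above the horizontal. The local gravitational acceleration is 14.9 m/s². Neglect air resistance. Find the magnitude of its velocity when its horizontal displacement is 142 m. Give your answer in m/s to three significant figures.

vₓ = 69.50 cos 29.4° = 60.55 m/s; v_y0 = 69.50 sin 29.4° = 34.12 m/s.
At x = 142 m, t = x/vₓ = 142/60.55 = 2.345 s.
Vertical velocity there: v_y = v_y0 − g t = 34.12 − 14.9 × 2.345 = −0.8256 m/s.
Speed: √(vₓ² + v_y²) = √(60.55² + 0.8256²) = 60.55 m/s.

60.6 m/s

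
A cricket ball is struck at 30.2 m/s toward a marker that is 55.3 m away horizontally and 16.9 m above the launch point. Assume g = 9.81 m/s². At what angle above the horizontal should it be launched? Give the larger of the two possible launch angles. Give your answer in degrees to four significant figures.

Trajectory: y = x tanθ − g x² (1 + tan²θ)/(2v₀²). With x = 55.3, y = 16.9, v₀ = 30.2, g = 9.81:
16.45 tan²θ − 55.3 tanθ + (33.35) = 0.
tanθ = [55.3 ± √(55.3² − 4 × 16.45 × (33.35))] / (2 × 16.45) = (55.3 ± 29.40) / 32.89, giving tanθ = 0.7874 or 2.575.
θ = 38.22° or 68.78°; the larger is 68.78°.

68.78°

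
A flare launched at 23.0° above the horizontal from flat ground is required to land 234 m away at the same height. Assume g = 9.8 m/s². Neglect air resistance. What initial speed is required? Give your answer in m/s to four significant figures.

56.46 m/s

On level ground R = v₀² sin 2θ / g ⇒ v₀ = √(gR / sin 2θ).
v₀ = √(9.80 × 234 / sin 46.00°) = √(2293 / 0.7193) = √3187.9 = 56.46 m/s.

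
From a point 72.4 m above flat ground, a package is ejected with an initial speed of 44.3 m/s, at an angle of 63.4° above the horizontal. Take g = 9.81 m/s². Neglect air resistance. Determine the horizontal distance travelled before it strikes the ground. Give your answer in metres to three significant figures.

191 m

Horizontal component vₓ = 44.30 cos 63.4° = 19.84 m/s; vertical v_y0 = 44.30 sin 63.4° = 39.61 m/s.
With up positive and y = 0 at the ground: y(t) = 72.4 + (39.61) t − 4.905 t². Setting y = 0 and taking the positive root: t = [39.61 + √(39.61² + 2·9.81·72.4)] / 9.81 = (39.61 + 54.68) / 9.81 = 9.611 s.
Horizontal distance: R = vₓ t = 19.84 × 9.611 = 190.6 m.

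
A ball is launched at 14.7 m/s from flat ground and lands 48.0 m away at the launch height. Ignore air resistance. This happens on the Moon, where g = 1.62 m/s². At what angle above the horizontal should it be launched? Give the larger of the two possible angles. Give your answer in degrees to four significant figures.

From R = (v₀²/g) sin 2θ: sin 2θ = 1.62 × 48.0 / 216.09 = 0.3599.
2θ = 21.09° or 180° − 21.09° = 158.9°, so θ = 10.55° or 79.45°.
The larger angle is 79.45°.

79.45°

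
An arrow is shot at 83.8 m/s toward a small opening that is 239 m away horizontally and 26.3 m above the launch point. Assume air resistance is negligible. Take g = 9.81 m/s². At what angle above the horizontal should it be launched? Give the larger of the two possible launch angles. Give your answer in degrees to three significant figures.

80.0°

Trajectory: y = x tanθ − g x² (1 + tan²θ)/(2v₀²). With x = 239, y = 26.3, v₀ = 83.8, g = 9.81:
39.90 tan²θ − 239 tanθ + (66.20) = 0.
tanθ = [239 ± √(239² − 4 × 39.90 × (66.20))] / (2 × 39.90) = (239 ± 215.8) / 79.80, giving tanθ = 0.2911 or 5.699.
θ = 16.23° or 80.05°; the larger is 80.05°.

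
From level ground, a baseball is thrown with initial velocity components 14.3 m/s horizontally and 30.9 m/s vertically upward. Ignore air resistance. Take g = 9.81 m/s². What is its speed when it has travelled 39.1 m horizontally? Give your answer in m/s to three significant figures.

14.9 m/s

Time to reach x = 39.1 m: t = x/vₓ = 39.1/14.30 = 2.734 s.
Vertical velocity there: v_y = v_y0 − g t = 30.90 − 9.81 × 2.734 = 4.077 m/s.
Speed: √(vₓ² + v_y²) = √(14.30² + 4.077²) = 14.87 m/s.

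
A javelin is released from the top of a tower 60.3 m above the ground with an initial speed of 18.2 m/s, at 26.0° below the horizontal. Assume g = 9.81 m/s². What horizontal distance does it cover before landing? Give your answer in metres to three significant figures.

45.6 m

Components: vₓ = 18.20 cos 26.0° = 16.36 m/s, v_y0 = −7.978 m/s (downward).
Vertical motion (up positive, ground at y = 0): 4.905 t² − (−7.978) t − 60.3 = 0, so t = (−7.978 + √(7.978² + 2·9.81·60.3)) / 9.81 = (−7.978 + 35.31) / 9.81 = 2.786 s.
Horizontal distance: R = vₓ t = 16.36 × 2.786 = 45.57 m.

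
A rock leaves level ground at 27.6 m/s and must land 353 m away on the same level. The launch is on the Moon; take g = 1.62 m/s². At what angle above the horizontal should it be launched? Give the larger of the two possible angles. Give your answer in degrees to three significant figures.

65.7°

From R = (v₀²/g) sin 2θ: sin 2θ = 1.62 × 353 / 761.76 = 0.7507.
2θ = 48.65° or 180° − 48.65° = 131.3°, so θ = 24.33° or 65.67°.
The larger angle is 65.67°.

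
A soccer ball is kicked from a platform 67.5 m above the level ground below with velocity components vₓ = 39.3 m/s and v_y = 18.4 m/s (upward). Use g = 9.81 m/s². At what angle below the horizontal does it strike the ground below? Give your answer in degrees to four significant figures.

With up positive and y = 0 at the ground: y(t) = 67.5 + (18.40) t − 4.905 t². Setting y = 0 and taking the positive root: t = [18.40 + √(18.40² + 2·9.81·67.5)] / 9.81 = (18.40 + 40.78) / 9.81 = 6.032 s.
At impact: v_y = v_y0 − g t = −40.78 m/s; vₓ = 39.30 m/s.
Angle below horizontal: arctan(|v_y|/vₓ) = arctan(40.78/39.30) = 46.06°.

46.06°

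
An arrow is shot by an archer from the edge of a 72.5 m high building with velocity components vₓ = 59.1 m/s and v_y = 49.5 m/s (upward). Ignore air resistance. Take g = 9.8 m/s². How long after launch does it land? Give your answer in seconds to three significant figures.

11.4 s

The projectile lands when y = 72.5 + (49.50) t − ½·9.80·t² = 0. Positive root: t = (49.50 + √(49.50² + 2·9.80·72.5)) / 9.80 = (49.50 + 62.22) / 9.80 = 11.40 s.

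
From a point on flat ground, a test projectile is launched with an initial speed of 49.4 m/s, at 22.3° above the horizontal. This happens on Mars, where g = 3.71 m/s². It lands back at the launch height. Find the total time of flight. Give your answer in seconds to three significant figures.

Resolve: vₓ = 49.40 cos 22.3° = 45.71 m/s and v_y0 = 49.40 sin 22.3° = 18.75 m/s.
Landing at launch height ⇒ T = 2 v_y0 / g = 2 × 18.75 / 3.71 = 10.11 s.

10.1 s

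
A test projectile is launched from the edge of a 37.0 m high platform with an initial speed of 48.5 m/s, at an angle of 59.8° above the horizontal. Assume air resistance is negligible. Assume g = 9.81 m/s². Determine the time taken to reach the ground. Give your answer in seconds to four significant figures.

9.352 s

Components: vₓ = 48.50 cos 59.8° = 24.40 m/s, v_y0 = 48.50 sin 59.8° = 41.92 m/s.
Vertical motion (up positive, ground at y = 0): 4.905 t² − (41.92) t − 37.0 = 0, so t = (41.92 + √(41.92² + 2·9.81·37.0)) / 9.81 = (41.92 + 49.83) / 9.81 = 9.352 s.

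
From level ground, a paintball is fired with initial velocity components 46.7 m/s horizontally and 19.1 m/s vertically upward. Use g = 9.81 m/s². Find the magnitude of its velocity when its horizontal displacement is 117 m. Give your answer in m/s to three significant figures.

47.0 m/s

Time to reach x = 117 m: t = x/vₓ = 117/46.70 = 2.505 s.
Vertical velocity there: v_y = v_y0 − g t = 19.10 − 9.81 × 2.505 = −5.478 m/s.
Speed: √(vₓ² + v_y²) = √(46.70² + 5.478²) = 47.02 m/s.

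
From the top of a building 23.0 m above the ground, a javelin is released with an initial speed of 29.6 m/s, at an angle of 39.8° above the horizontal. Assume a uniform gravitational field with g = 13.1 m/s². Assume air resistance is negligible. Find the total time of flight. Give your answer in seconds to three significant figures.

3.81 s

Horizontal component vₓ = 29.60 cos 39.8° = 22.74 m/s; vertical v_y0 = 29.60 sin 39.8° = 18.95 m/s.
Vertical motion (up positive, ground at y = 0): 6.550 t² − (18.95) t − 23.0 = 0, so t = (18.95 + √(18.95² + 2·13.1·23.0)) / 13.1 = (18.95 + 31.01) / 13.1 = 3.814 s.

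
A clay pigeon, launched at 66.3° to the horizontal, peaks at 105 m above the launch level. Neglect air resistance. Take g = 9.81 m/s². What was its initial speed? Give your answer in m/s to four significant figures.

At the peak v_y = 0, so v_y0 = √(2gH) = √(2 × 9.81 × 105) = 45.39 m/s.
v_y0 = v₀ sin θ ⇒ v₀ = 45.39 / sin 66.3° = 49.57 m/s.

49.57 m/s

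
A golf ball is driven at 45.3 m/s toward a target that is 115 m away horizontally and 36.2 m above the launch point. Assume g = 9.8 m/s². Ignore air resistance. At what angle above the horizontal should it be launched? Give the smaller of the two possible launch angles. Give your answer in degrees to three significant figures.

Trajectory: y = x tanθ − g x² (1 + tan²θ)/(2v₀²). With x = 115, y = 36.2, v₀ = 45.3, g = 9.80:
31.58 tan²θ − 115 tanθ + (67.78) = 0.
tanθ = [115 ± √(115² − 4 × 31.58 × (67.78))] / (2 × 31.58) = (115 ± 68.29) / 63.16, giving tanθ = 0.7396 or 2.902.
θ = 36.49° or 70.99°; the smaller is 36.49°.

36.5°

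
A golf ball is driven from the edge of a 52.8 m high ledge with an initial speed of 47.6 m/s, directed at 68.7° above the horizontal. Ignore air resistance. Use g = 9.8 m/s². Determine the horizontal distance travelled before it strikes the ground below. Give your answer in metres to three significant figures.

Components: vₓ = 47.60 cos 68.7° = 17.29 m/s, v_y0 = 47.60 sin 68.7° = 44.35 m/s.
Vertical motion (up positive, ground at y = 0): 4.900 t² − (44.35) t − 52.8 = 0, so t = (44.35 + √(44.35² + 2·9.80·52.8)) / 9.80 = (44.35 + 54.79) / 9.80 = 10.12 s.
Horizontal distance: R = vₓ t = 17.29 × 10.12 = 174.9 m.

175 m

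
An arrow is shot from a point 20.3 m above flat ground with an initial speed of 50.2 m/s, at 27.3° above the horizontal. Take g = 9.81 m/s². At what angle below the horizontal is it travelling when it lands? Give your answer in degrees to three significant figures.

34.3°

Components: vₓ = 50.20 cos 27.3° = 44.61 m/s, v_y0 = 50.20 sin 27.3° = 23.02 m/s.
With up positive and y = 0 at the ground: y(t) = 20.3 + (23.02) t − 4.905 t². Setting y = 0 and taking the positive root: t = [23.02 + √(23.02² + 2·9.81·20.3)] / 9.81 = (23.02 + 30.47) / 9.81 = 5.453 s.
At impact: v_y = v_y0 − g t = −30.47 m/s; vₓ = 44.61 m/s.
Angle below horizontal: arctan(|v_y|/vₓ) = arctan(30.47/44.61) = 34.33°.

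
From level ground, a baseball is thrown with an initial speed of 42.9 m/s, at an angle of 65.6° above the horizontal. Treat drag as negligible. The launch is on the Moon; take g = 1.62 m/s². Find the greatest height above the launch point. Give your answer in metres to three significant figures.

Components: vₓ = 42.90 cos 65.6° = 17.72 m/s, v_y0 = 42.90 sin 65.6° = 39.07 m/s.
Peak height H = v_y0² / (2g) = 1526.3 / 3.240 = 471.1 m.

471 m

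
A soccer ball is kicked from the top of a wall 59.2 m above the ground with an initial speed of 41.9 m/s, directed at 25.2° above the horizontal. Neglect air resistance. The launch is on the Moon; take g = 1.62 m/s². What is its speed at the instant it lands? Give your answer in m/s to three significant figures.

44.1 m/s

Components: vₓ = 41.90 cos 25.2° = 37.91 m/s, v_y0 = 41.90 sin 25.2° = 17.84 m/s.
The projectile lands when y = 59.2 + (17.84) t − ½·1.62·t² = 0. Positive root: t = (17.84 + √(17.84² + 2·1.62·59.2)) / 1.62 = (17.84 + 22.58) / 1.62 = 24.95 s.
Vertical velocity at impact: v_y = v_y0 − g t = 17.84 − 1.62 × 24.95 = −22.58 m/s.
Speed: |v| = √(vₓ² + v_y²) = √(37.91² + 22.58²) = 44.13 m/s.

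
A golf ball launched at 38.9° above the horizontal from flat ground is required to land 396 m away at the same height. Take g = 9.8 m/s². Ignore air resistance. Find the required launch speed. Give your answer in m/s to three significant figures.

On level ground R = v₀² sin 2θ / g ⇒ v₀ = √(gR / sin 2θ).
v₀ = √(9.80 × 396 / sin 77.80°) = √(3881 / 0.9774) = √3970.5 = 63.01 m/s.

63.0 m/s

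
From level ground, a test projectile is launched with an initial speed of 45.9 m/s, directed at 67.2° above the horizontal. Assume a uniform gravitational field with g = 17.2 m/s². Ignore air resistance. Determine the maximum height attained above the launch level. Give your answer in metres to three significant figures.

52.0 m

vₓ = 45.90 cos 67.2° = 17.79 m/s; v_y0 = 45.90 sin 67.2° = 42.31 m/s.
Peak height H = v_y0² / (2g) = 1790.4 / 34.40 = 52.05 m.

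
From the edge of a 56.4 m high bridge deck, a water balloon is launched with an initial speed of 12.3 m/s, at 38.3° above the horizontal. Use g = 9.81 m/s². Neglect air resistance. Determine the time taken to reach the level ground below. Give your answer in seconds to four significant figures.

4.256 s

Horizontal component vₓ = 12.30 cos 38.3° = 9.653 m/s; vertical v_y0 = 12.30 sin 38.3° = 7.623 m/s.
The projectile lands when y = 56.4 + (7.623) t − ½·9.81·t² = 0. Positive root: t = (7.623 + √(7.623² + 2·9.81·56.4)) / 9.81 = (7.623 + 34.13) / 9.81 = 4.256 s.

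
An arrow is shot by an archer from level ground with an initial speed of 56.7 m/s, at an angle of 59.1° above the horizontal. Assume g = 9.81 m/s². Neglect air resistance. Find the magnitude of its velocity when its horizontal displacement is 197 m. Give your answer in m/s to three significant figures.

34.1 m/s

Horizontal component vₓ = 56.70 cos 59.1° = 29.12 m/s; vertical v_y0 = 56.70 sin 59.1° = 48.65 m/s.
At x = 197 m, t = x/vₓ = 197/29.12 = 6.766 s.
Vertical velocity there: v_y = v_y0 − g t = 48.65 − 9.81 × 6.766 = −17.72 m/s.
Speed: √(vₓ² + v_y²) = √(29.12² + 17.72²) = 34.09 m/s.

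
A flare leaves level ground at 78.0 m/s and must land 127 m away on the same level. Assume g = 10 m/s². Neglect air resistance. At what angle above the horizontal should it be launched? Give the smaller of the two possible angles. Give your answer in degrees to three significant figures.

6.02°

R = v₀² sin 2θ / g gives sin 2θ = gR/v₀² = 10.0·127/78.0² = 0.2087.
2θ = 12.05° or 180° − 12.05° = 168.0°, so θ = 6.024° or 83.98°.
The smaller angle is 6.024°.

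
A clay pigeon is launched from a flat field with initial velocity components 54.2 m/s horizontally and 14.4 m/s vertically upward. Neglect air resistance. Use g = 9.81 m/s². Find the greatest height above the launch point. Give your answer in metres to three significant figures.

Peak height H = v_y0² / (2g) = 207.36 / 19.62 = 10.57 m.

10.6 m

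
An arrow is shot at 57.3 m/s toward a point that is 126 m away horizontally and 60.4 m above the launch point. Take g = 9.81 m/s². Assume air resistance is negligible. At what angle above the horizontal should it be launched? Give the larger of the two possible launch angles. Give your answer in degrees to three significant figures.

Trajectory: y = x tanθ − g x² (1 + tan²θ)/(2v₀²). With x = 126, y = 60.4, v₀ = 57.3, g = 9.81:
23.72 tan²θ − 126 tanθ + (84.12) = 0.
tanθ = [126 ± √(126² − 4 × 23.72 × (84.12))] / (2 × 23.72) = (126 ± 88.86) / 47.44, giving tanθ = 0.7830 or 4.530.
θ = 38.06° or 77.55°; the larger is 77.55°.

77.6°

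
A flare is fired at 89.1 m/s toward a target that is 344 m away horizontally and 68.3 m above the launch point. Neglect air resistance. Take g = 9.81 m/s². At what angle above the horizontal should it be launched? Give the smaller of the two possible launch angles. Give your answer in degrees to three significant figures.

Trajectory: y = x tanθ − g x² (1 + tan²θ)/(2v₀²). With x = 344, y = 68.3, v₀ = 89.1, g = 9.81:
73.11 tan²θ − 344 tanθ + (141.4) = 0.
tanθ = [344 ± √(344² − 4 × 73.11 × (141.4))] / (2 × 73.11) = (344 ± 277.5) / 146.2, giving tanθ = 0.4551 or 4.250.
θ = 24.47° or 76.76°; the smaller is 24.47°.

24.5°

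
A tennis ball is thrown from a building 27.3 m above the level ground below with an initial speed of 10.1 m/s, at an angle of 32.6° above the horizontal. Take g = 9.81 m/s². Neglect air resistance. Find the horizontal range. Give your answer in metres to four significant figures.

Horizontal component vₓ = 10.10 cos 32.6° = 8.509 m/s; vertical v_y0 = 10.10 sin 32.6° = 5.442 m/s.
With up positive and y = 0 at the ground: y(t) = 27.3 + (5.442) t − 4.905 t². Setting y = 0 and taking the positive root: t = [5.442 + √(5.442² + 2·9.81·27.3)] / 9.81 = (5.442 + 23.77) / 9.81 = 2.978 s.
Horizontal distance: R = vₓ t = 8.509 × 2.978 = 25.34 m.

25.34 m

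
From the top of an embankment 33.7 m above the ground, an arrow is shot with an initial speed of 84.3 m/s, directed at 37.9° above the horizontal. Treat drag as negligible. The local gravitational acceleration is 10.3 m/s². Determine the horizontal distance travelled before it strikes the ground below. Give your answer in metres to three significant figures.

Horizontal component vₓ = 84.30 cos 37.9° = 66.52 m/s; vertical v_y0 = 84.30 sin 37.9° = 51.78 m/s.
With up positive and y = 0 at the ground: y(t) = 33.7 + (51.78) t − 5.150 t². Setting y = 0 and taking the positive root: t = [51.78 + √(51.78² + 2·10.3·33.7)] / 10.3 = (51.78 + 58.10) / 10.3 = 10.67 s.
Horizontal distance: R = vₓ t = 66.52 × 10.67 = 709.7 m.

710 m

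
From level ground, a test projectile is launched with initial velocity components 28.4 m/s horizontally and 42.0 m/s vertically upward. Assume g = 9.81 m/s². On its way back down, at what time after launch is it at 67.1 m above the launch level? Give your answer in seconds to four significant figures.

6.438 s

Require v_y0 t − ½ g t² = 67.1, i.e. 4.905 t² − 42.00 t + 67.1 = 0.
t = [42.00 ± √(42.00² − 2·9.81·67.1)] / 9.81 = (42.00 ± 21.15) / 9.81, so t = 2.125 s or t = 6.438 s.
The descending-branch root is 6.438 s.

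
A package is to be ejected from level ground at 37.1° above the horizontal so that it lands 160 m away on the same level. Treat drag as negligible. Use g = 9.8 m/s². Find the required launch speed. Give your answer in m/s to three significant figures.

40.4 m/s

From R = (v₀² / g) sin 2θ: v₀ = √(gR / sin 2θ).
v₀ = √(9.80 × 160 / sin 74.20°) = √(1568 / 0.9622) = √1629.6 = 40.37 m/s.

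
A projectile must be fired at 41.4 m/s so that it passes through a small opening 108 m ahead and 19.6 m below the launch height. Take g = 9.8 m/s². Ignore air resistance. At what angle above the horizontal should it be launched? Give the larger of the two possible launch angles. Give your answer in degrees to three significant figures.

72.2°

Trajectory: y = x tanθ − g x² (1 + tan²θ)/(2v₀²). With x = 108, y = −19.6, v₀ = 41.4, g = 9.80:
33.35 tan²θ − 108 tanθ + (13.75) = 0.
tanθ = [108 ± √(108² − 4 × 33.35 × (13.75))] / (2 × 33.35) = (108 ± 99.15) / 66.69, giving tanθ = 0.1327 or 3.106.
θ = 7.560° or 72.15°; the larger is 72.15°.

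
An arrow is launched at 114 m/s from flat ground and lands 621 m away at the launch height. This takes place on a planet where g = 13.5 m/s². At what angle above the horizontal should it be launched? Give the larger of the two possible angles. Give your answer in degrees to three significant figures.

From R = (v₀²/g) sin 2θ: sin 2θ = 13.5 × 621 / 12996 = 0.6451.
2θ = 40.17° or 180° − 40.17° = 139.8°, so θ = 20.09° or 69.91°.
The larger angle is 69.91°.

69.9°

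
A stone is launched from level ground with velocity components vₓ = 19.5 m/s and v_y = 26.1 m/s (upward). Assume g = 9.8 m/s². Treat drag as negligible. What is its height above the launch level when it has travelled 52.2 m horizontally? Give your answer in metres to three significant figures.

Time to reach x = 52.2 m: t = x/vₓ = 52.2/19.50 = 2.677 s.
Height: y = v_y0 t − ½ g t² = 26.10 × 2.677 − 4.900 × 2.677² = 69.87 − 35.11 = 34.75 m.

34.8 m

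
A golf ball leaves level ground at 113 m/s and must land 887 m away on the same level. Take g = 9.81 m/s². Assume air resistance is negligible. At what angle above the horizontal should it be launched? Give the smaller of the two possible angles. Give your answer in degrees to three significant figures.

21.5°

R = v₀² sin 2θ / g gives sin 2θ = gR/v₀² = 9.81·887/113² = 0.6815.
2θ = 42.96° or 180° − 42.96° = 137.0°, so θ = 21.48° or 68.52°.
The smaller angle is 21.48°.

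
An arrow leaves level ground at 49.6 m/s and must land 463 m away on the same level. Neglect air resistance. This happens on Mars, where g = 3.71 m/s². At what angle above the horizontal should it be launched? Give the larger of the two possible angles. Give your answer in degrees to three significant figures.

67.9°

Level-ground range R = v₀² sin(2θ)/g ⇒ sin(2θ) = gR/v₀² = 3.71 × 463 / 49.6² = 0.6982.
2θ = 44.28° or 180° − 44.28° = 135.7°, so θ = 22.14° or 67.86°.
The larger angle is 67.86°.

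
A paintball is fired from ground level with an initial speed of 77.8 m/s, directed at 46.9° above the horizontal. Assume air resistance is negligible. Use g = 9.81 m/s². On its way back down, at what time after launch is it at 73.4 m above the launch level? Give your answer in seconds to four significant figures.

Horizontal component vₓ = 77.80 cos 46.9° = 53.16 m/s; vertical v_y0 = 77.80 sin 46.9° = 56.81 m/s.
Require v_y0 t − ½ g t² = 73.4, i.e. 4.905 t² − 56.81 t + 73.4 = 0.
Quadratic formula: t = (56.81 ± √1786.9) / 9.81 = (56.81 ± 42.27) / 9.81 → t = 1.482 s or 10.10 s.
The descending-branch root is 10.10 s.

10.10 s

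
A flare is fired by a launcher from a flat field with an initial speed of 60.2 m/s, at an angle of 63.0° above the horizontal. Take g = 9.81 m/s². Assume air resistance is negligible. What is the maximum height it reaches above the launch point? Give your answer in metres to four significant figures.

146.6 m

Horizontal component vₓ = 60.20 cos 63.0° = 27.33 m/s; vertical v_y0 = 60.20 sin 63.0° = 53.64 m/s.
Peak height H = v_y0² / (2g) = 2877.1 / 19.62 = 146.6 m.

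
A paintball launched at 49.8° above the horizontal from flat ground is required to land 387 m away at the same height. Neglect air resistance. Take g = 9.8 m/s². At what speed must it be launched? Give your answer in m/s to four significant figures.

62.02 m/s

Level-ground range: R = v₀² sin(2θ)/g, so v₀ = √(gR / sin 2θ).
v₀ = √(9.80 × 387 / sin 99.60°) = √(3793 / 0.9860) = √3846.5 = 62.02 m/s.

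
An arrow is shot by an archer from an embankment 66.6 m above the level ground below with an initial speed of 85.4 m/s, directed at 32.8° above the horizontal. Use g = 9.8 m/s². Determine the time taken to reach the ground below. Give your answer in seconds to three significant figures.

10.7 s

Resolve: vₓ = 85.40 cos 32.8° = 71.78 m/s and v_y0 = 85.40 sin 32.8° = 46.26 m/s.
With up positive and y = 0 at the ground: y(t) = 66.6 + (46.26) t − 4.900 t². Setting y = 0 and taking the positive root: t = [46.26 + √(46.26² + 2·9.80·66.6)] / 9.80 = (46.26 + 58.70) / 9.80 = 10.71 s.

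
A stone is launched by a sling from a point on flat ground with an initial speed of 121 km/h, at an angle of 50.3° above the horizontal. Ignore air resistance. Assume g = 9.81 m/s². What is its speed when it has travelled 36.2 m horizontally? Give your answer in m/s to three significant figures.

23.4 m/s

Convert: 121 km/h = 121/3.6 = 33.61 m/s.
vₓ = 33.61 cos 50.3° = 21.47 m/s; v_y0 = 33.61 sin 50.3° = 25.86 m/s.
x = vₓ t ⇒ t = 36.2/21.47 = 1.686 s.
Vertical velocity there: v_y = v_y0 − g t = 25.86 − 9.81 × 1.686 = 9.320 m/s.
Speed: √(vₓ² + v_y²) = √(21.47² + 9.320²) = 23.41 m/s.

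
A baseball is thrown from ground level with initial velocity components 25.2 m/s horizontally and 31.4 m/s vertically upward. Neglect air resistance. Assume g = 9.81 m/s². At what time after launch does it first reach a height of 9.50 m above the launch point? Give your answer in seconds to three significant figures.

0.318 s

Height y(t) = 31.40 t − 4.905 t² = 9.50 gives 4.905 t² − 31.40 t + 9.50 = 0.
t = [31.40 ± √(31.40² − 2·9.81·9.50)] / 9.81 = (31.40 ± 28.28) / 9.81, so t = 0.3184 s or t = 6.083 s.
The first (ascending) time is 0.3184 s.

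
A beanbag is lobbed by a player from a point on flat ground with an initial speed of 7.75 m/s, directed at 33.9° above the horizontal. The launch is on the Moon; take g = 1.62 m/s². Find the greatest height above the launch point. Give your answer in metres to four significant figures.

5.767 m

vₓ = 7.750 cos 33.9° = 6.433 m/s; v_y0 = 7.750 sin 33.9° = 4.323 m/s.
At the apex v_y = 0, so H = v_y0²/(2g) = 4.323²/3.240 = 5.767 m.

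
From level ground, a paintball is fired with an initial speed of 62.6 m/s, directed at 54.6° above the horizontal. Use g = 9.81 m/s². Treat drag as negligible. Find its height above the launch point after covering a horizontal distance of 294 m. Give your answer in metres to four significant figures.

91.29 m

Resolve: vₓ = 62.60 cos 54.6° = 36.26 m/s and v_y0 = 62.60 sin 54.6° = 51.03 m/s.
x = vₓ t ⇒ t = 294/36.26 = 8.107 s.
Height: y = v_y0 t − ½ g t² = 51.03 × 8.107 − 4.905 × 8.107² = 413.7 − 322.4 = 91.29 m.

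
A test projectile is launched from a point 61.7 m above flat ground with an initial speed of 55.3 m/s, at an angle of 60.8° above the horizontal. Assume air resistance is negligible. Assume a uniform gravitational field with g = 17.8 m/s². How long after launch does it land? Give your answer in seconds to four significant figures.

6.492 s

vₓ = 55.30 cos 60.8° = 26.98 m/s; v_y0 = 55.30 sin 60.8° = 48.27 m/s.
With up positive and y = 0 at the ground: y(t) = 61.7 + (48.27) t − 8.900 t². Setting y = 0 and taking the positive root: t = [48.27 + √(48.27² + 2·17.8·61.7)] / 17.8 = (48.27 + 67.28) / 17.8 = 6.492 s.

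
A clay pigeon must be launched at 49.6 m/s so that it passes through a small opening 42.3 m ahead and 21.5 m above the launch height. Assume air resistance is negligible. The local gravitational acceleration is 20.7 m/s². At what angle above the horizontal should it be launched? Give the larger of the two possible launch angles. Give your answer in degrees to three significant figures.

Trajectory: y = x tanθ − g x² (1 + tan²θ)/(2v₀²). With x = 42.3, y = 21.5, v₀ = 49.6, g = 20.7:
7.528 tan²θ − 42.3 tanθ + (29.03) = 0.
tanθ = [42.3 ± √(42.3² − 4 × 7.528 × (29.03))] / (2 × 7.528) = (42.3 ± 30.25) / 15.06, giving tanθ = 0.8002 or 4.819.
θ = 38.67° or 78.28°; the larger is 78.28°.

78.3°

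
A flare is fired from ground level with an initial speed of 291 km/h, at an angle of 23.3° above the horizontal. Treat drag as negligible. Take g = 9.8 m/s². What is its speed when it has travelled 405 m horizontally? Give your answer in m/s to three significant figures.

77.3 m/s

Convert: 291 km/h = 291/3.6 = 80.83 m/s.
Components: vₓ = 80.83 cos 23.3° = 74.24 m/s, v_y0 = 80.83 sin 23.3° = 31.97 m/s.
Time to reach x = 405 m: t = x/vₓ = 405/74.24 = 5.455 s.
Vertical velocity there: v_y = v_y0 − g t = 31.97 − 9.80 × 5.455 = −21.49 m/s.
Speed: √(vₓ² + v_y²) = √(74.24² + 21.49²) = 77.29 m/s.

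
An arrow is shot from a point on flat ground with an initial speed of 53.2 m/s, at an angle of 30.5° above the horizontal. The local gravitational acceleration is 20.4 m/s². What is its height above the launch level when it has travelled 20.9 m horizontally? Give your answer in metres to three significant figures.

vₓ = 53.20 cos 30.5° = 45.84 m/s; v_y0 = 53.20 sin 30.5° = 27.00 m/s.
Time to reach x = 20.9 m: t = x/vₓ = 20.9/45.84 = 0.4559 s.
Height: y = v_y0 t − ½ g t² = 27.00 × 0.4559 − 10.20 × 0.4559² = 12.31 − 2.120 = 10.19 m.

10.2 m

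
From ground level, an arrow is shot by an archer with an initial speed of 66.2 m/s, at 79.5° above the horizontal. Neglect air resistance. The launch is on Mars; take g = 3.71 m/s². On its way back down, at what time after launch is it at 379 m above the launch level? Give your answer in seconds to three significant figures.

27.7 s

Components: vₓ = 66.20 cos 79.5° = 12.06 m/s, v_y0 = 66.20 sin 79.5° = 65.09 m/s.
Require v_y0 t − ½ g t² = 379, i.e. 1.855 t² − 65.09 t + 379 = 0.
t = [65.09 ± √(65.09² − 2·3.71·379)] / 3.71 = (65.09 ± 37.75) / 3.71, so t = 7.371 s or t = 27.72 s.
The descending-branch root is 27.72 s.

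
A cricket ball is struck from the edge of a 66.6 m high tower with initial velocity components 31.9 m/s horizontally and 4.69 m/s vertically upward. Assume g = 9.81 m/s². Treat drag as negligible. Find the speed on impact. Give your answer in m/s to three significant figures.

The projectile lands when y = 66.6 + (4.690) t − ½·9.81·t² = 0. Positive root: t = (4.690 + √(4.690² + 2·9.81·66.6)) / 9.81 = (4.690 + 36.45) / 9.81 = 4.194 s.
Vertical velocity at impact: v_y = v_y0 − g t = 4.690 − 9.81 × 4.194 = −36.45 m/s.
Speed: |v| = √(vₓ² + v_y²) = √(31.90² + 36.45²) = 48.44 m/s.

48.4 m/s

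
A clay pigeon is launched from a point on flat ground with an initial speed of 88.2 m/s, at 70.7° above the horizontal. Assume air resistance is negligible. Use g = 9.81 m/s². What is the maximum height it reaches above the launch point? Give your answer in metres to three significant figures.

Resolve: vₓ = 88.20 cos 70.7° = 29.15 m/s and v_y0 = 88.20 sin 70.7° = 83.24 m/s.
At the apex v_y = 0, so H = v_y0²/(2g) = 83.24²/19.62 = 353.2 m.

353 m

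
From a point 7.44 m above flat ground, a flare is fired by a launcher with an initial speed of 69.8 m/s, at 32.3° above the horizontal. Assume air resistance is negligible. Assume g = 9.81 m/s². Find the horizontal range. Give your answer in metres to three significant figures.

460 m

Horizontal component vₓ = 69.80 cos 32.3° = 59.00 m/s; vertical v_y0 = 69.80 sin 32.3° = 37.30 m/s.
With up positive and y = 0 at the ground: y(t) = 7.44 + (37.30) t − 4.905 t². Setting y = 0 and taking the positive root: t = [37.30 + √(37.30² + 2·9.81·7.44)] / 9.81 = (37.30 + 39.21) / 9.81 = 7.799 s.
Horizontal distance: R = vₓ t = 59.00 × 7.799 = 460.1 m.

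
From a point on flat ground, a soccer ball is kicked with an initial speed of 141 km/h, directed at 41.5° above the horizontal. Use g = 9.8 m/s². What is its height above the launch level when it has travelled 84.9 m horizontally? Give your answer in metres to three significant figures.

Convert: 141 km/h = 141/3.6 = 39.17 m/s.
vₓ = 39.17 cos 41.5° = 29.33 m/s; v_y0 = 39.17 sin 41.5° = 25.95 m/s.
At x = 84.9 m, t = x/vₓ = 84.9/29.33 = 2.894 s.
Height: y = v_y0 t − ½ g t² = 25.95 × 2.894 − 4.900 × 2.894² = 75.11 − 41.05 = 34.07 m.

34.1 m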